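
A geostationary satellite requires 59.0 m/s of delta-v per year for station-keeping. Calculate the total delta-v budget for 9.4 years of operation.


dV = rate * years = 59.0 * 9.4
dV = 554.6000 m/s

554.6000 m/s


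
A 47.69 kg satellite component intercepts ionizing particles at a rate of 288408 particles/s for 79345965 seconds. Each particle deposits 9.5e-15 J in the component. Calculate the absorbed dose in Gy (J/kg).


Total energy deposited = rate * time * E_per
  = 288408 * 79345965 * 9.5e-15 = 0.2173981 J
Dose = E_total / mass = 0.2173981 / 47.69
Dose = 0.004558568 Gy

0.0046 Gy


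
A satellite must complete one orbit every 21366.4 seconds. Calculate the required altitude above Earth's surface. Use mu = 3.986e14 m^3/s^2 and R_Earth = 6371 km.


T = 21366.4 s
r = (mu*T^2/(4*pi^2))^(1/3) = (3.986e14 * 21366.4^2 / (4*pi^2))^(1/3)
r = 1.6642303e+07 m = 16642.3029 km
alt = r - R_E = 16642.3029 - 6371 = 10271.3029 km

10271.3029 km


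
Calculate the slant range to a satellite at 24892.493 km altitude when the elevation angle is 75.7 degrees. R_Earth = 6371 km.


h = 24892.493 km, el = 75.7 deg
d = -R_E*sin(el) + sqrt((R_E*sin(el))^2 + 2*R_E*h + h^2)
d = -6371.0000*sin(1.3212) + sqrt((6371.0000*0.9690157)^2 + 2*6371.0000*24892.493 + 24892.493^2)
d = 25050.2647 km

25050.2647 km


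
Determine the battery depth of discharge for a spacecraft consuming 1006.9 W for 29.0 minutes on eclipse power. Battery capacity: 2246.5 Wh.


E_used = P * t / 60 = 1006.9 * 29.0 / 60 = 486.6683 Wh
DOD = E_used / E_total * 100 = 486.6683 / 2246.5 * 100
DOD = 21.6634 %

21.6634 %


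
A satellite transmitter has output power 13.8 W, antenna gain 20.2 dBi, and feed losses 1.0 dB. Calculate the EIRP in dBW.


Pt = 13.8 W = 11.3988 dBW
EIRP = Pt_dBW + Gt - losses = 11.3988 + 20.2 - 1.0 = 30.5988 dBW

30.5988 dBW


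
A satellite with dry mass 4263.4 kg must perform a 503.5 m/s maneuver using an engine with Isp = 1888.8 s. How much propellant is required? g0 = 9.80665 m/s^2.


ve = Isp * g0 = 1888.8 * 9.80665 = 18522.800520 m/s
mass ratio = exp(dv/ve) = exp(503.5/18522.800520) = 1.02755554
m_prop = m_dry * (mr - 1) = 4263.4 * (1.02755554 - 1)
m_prop = 117.4803 kg

117.4803 kg


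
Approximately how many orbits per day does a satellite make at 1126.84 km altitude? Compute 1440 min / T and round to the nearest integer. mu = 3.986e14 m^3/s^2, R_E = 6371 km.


r = 7.49784e+06 m
T = 2*pi*sqrt(r^3/mu) = 6461.2341 s = 107.6872 min
revs/day = 1440 / 107.6872 = 13.3721
Rounded: 13 revolutions per day

13 revolutions per day


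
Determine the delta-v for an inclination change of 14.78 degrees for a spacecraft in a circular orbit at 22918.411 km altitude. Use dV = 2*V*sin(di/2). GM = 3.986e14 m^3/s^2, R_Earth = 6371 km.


r = 29289.4110 km = 2.9289411e+07 m
V = sqrt(mu/r) = 3689.0397 m/s
di = 14.78 deg = 0.2579597 rad
dV = 2*V*sin(di/2) = 2*3689.0397*sin(0.1289798)
dV = 948.9871 m/s = 0.9489871 km/s

0.9490 km/s


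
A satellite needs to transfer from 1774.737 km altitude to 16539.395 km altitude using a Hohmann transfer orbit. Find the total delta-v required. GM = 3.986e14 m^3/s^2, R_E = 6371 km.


r1 = 8145.7370 km = 8.145737e+06 m
r2 = 22910.3950 km = 2.2910395e+07 m
dv1 = sqrt(mu/r1)*(sqrt(2*r2/(r1+r2)) - 1) = 1501.6573 m/s
dv2 = sqrt(mu/r2)*(1 - sqrt(2*r1/(r1+r2))) = 1150.0602 m/s
total dv = |dv1| + |dv2| = 1501.6573 + 1150.0602 = 2651.7176 m/s = 2.6517 km/s

2.6517 km/s


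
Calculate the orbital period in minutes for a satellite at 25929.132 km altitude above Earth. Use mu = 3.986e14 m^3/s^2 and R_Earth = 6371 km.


r = 32300.1320 km = 3.2300132e+07 m
T = 2*pi*sqrt(r^3/mu) = 2*pi*sqrt(3.369868e+22 / 3.986e14)
T = 57772.0352 s = 962.8673 min

962.8673 minutes


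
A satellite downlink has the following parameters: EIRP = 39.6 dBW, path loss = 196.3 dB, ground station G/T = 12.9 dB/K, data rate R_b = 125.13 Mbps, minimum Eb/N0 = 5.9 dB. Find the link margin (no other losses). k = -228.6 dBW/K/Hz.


C/N0 = EIRP - FSPL + G/T - k = 39.6 - 196.3 + 12.9 - (-228.6)
C/N0 = 84.8000 dB-Hz
R_b = 125.13 Mbps = 1.2513e+08 bps -> 10*log10(R_b) = 80.9736 dB-Hz
Eb/N0 = C/N0 - 10*log10(R_b) = 84.8000 - 80.9736 = 3.8264 dB
Margin = Eb/N0 - Eb/N0_req = 3.8264 - 5.9 = -2.0736 dB (negative margin: link does not close)

-2.0736 dB


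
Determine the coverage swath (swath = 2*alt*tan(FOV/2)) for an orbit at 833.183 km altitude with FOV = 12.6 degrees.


FOV = 12.6 deg = 0.2199115 rad
swath = 2 * alt * tan(FOV/2) = 2 * 833.183 * tan(0.1099557)
swath = 2 * 833.183 * 0.110401
swath = 183.9685 km

183.9685 km


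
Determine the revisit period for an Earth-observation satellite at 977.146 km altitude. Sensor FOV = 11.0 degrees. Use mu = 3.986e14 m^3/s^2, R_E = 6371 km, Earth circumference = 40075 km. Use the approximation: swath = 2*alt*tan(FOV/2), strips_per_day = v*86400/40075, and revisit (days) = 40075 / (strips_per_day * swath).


swath = 2*977.146*tan(0.09599311) = 188.1769 km
v = sqrt(mu/r) = 7365.1188 m/s = 7.3651 km/s
strips/day = v*86400/40075 = 7.3651*86400/40075 = 15.8789
coverage/day = strips * swath = 15.8789 * 188.1769 = 2988.0394 km
revisit = 40075 / 2988.0394 = 13.4118 days

13.4118 days


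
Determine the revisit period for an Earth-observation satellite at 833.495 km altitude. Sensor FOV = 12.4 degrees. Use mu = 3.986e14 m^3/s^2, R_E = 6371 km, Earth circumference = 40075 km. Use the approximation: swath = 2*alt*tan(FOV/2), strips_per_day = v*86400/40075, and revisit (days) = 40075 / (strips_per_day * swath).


swath = 2*833.495*tan(0.1082104) = 181.0931 km
v = sqrt(mu/r) = 7438.1833 m/s = 7.4382 km/s
strips/day = v*86400/40075 = 7.4382*86400/40075 = 16.0364
coverage/day = strips * swath = 16.0364 * 181.0931 = 2904.0822 km
revisit = 40075 / 2904.0822 = 13.7995 days

13.7995 days


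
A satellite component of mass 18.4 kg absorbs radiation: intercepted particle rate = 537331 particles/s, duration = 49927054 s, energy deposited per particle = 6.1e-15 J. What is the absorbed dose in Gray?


Total energy deposited = rate * time * E_per
  = 537331 * 49927054 * 6.1e-15 = 0.1636469 J
Dose = E_total / mass = 0.1636469 / 18.4
Dose = 0.008893851 Gy

0.0089 Gy


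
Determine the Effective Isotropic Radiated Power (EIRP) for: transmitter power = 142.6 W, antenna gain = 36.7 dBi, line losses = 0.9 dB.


Pt = 142.6 W = 21.5412 dBW
EIRP = Pt_dBW + Gt - losses = 21.5412 + 36.7 - 0.9 = 57.3412 dBW

57.3412 dBW


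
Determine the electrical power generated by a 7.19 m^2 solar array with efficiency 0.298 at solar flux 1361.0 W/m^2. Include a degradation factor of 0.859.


P = area * eta * S * degradation
P = 7.19 * 0.298 * 1361.0 * 0.859
P = 2504.9349 W

2504.9349 W


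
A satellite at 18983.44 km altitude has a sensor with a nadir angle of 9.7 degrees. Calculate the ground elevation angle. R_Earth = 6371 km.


r = R_E + alt = 25354.4400 km
Law of sines in the satellite / Earth-center / ground-point triangle:
  sin(nadir)/R_E = sin(90 + el)/r  =>  cos(el) = (r/R_E)*sin(nadir)
cos(el) = (25354.4400 / 6371.0000) * sin(9.7 deg) = 0.6705311
el = arccos(0.6705311) = 47.8919 deg
(Earth-central angle = 90 - nadir - el = 32.4081 deg)

47.8919 degrees


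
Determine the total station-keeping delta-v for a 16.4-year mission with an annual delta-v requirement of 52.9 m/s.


dV = rate * years = 52.9 * 16.4
dV = 867.5600 m/s

867.5600 m/s


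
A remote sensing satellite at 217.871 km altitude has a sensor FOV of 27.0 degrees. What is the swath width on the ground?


FOV = 27.0 deg = 0.4712389 rad
swath = 2 * alt * tan(FOV/2) = 2 * 217.871 * tan(0.2356194)
swath = 2 * 217.871 * 0.2400788
swath = 104.6124 km

104.6124 km


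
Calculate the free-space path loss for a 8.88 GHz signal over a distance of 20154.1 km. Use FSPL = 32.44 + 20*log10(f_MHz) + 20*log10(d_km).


f = 8.88 GHz = 8880.0000 MHz
d = 20154.1 km
FSPL = 32.44 + 20*log10(8880.0000) + 20*log10(20154.1)
FSPL = 32.44 + 78.9683 + 86.0873
FSPL = 197.4955 dB

197.4955 dB


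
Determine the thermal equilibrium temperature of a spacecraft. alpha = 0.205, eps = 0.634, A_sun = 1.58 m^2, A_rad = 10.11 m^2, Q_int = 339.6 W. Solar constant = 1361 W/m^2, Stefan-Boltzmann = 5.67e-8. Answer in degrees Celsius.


Numerator = alpha*S*A_sun + Q_int = 0.205*1361*1.58 + 339.6 = 780.4279 W
Denominator = eps*sigma*A_rad = 0.634*5.67e-8*10.11 = 3.6343226e-07 W/K^4
T^4 = 2.147382e+09 K^4
T = 215.2669 K = -57.8831 C

-57.8831 degrees Celsius


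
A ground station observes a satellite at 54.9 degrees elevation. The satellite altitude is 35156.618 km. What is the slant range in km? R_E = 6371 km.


h = 35156.618 km, el = 54.9 deg
d = -R_E*sin(el) + sqrt((R_E*sin(el))^2 + 2*R_E*h + h^2)
d = -6371.0000*sin(0.9581858) + sqrt((6371.0000*0.8181497)^2 + 2*6371.0000*35156.618 + 35156.618^2)
d = 36153.2890 km

36153.2890 km


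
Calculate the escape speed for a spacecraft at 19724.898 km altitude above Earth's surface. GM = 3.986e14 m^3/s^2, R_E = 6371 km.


r = 6371.0 + 19724.898 = 26095.8980 km = 2.6095898e+07 m
v_esc = sqrt(2*mu/r) = sqrt(2*3.986e14 / 2.6095898e+07)
v_esc = 5527.1025 m/s = 5.5271 km/s

5.5271 km/s


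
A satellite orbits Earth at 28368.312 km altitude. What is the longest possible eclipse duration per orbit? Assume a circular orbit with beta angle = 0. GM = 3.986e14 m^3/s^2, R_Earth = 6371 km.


r = 34739.3120 km
T = 1073.9691 min
Eclipse fraction = arcsin(R_E/r)/pi = arcsin(6371.0000/34739.3120)/pi
= arcsin(0.1833945)/pi = 0.05870858
Eclipse duration = 0.05870858 * 1073.9691 = 63.0512 min

63.0512 minutes


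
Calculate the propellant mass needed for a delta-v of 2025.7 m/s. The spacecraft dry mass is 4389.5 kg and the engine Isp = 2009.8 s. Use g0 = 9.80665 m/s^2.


ve = Isp * g0 = 2009.8 * 9.80665 = 19709.405170 m/s
mass ratio = exp(dv/ve) = exp(2025.7/19709.405170) = 1.10824573
m_prop = m_dry * (mr - 1) = 4389.5 * (1.10824573 - 1)
m_prop = 475.1446 kg

475.1446 kg


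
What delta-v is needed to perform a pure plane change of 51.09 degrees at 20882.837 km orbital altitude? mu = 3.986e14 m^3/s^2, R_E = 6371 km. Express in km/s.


r = 27253.8370 km = 2.7253837e+07 m
V = sqrt(mu/r) = 3824.3252 m/s
di = 51.09 deg = 0.8916887 rad
dV = 2*V*sin(di/2) = 2*3824.3252*sin(0.4458444)
dV = 3298.2499 m/s = 3.2982 km/s

3.2982 km/s


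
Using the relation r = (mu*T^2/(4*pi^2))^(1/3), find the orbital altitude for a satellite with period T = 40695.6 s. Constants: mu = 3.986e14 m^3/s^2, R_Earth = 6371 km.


T = 40695.6 s
r = (mu*T^2/(4*pi^2))^(1/3) = (3.986e14 * 40695.6^2 / (4*pi^2))^(1/3)
r = 2.5571576e+07 m = 25571.5757 km
alt = r - R_E = 25571.5757 - 6371 = 19200.5757 km

19200.5757 km


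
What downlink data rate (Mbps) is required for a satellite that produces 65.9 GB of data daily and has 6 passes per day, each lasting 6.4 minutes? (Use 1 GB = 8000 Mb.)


total contact time = 6 * 6.4 * 60 = 2304.0000 s
data = 65.9 GB = 527200.0000 Mb
rate = 527200.0000 / 2304.0000 = 228.8194 Mbps

228.8194 Mbps


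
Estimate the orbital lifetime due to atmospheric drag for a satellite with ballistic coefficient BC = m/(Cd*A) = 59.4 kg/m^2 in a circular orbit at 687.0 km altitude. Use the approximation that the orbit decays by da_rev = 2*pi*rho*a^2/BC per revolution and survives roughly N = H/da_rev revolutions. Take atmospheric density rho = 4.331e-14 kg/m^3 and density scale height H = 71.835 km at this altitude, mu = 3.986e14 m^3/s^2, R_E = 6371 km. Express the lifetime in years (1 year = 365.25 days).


a = R_E + alt = 7058.0000 km = 7.058e+06 m
da_rev = 2*pi*rho*a^2/BC = 2*pi*4.331e-14*(7.058e+06)^2/59.4 = 0.228215383 m per revolution
N = H/da_rev = 71835.0000 m / 0.228215383 m = 314768.4395 revolutions
P = 2*pi*sqrt(a^3/mu) = 5901.1099 s
lifetime = N*P = 314768.4395 * 5901.1099 = 1.8574832e+09 s = 21498.6476 days
years = 21498.6476 / 365.25 = 58.8601 years

58.8601 years


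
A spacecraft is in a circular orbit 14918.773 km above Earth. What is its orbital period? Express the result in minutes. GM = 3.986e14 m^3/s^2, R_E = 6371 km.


r = 21289.7730 km = 2.1289773e+07 m
T = 2*pi*sqrt(r^3/mu) = 2*pi*sqrt(9.649684e+21 / 3.986e14)
T = 30914.8944 s = 515.2482 min

515.2482 minutes


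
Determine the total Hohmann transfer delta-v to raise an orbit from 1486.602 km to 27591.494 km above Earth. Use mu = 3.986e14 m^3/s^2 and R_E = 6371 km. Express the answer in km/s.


r1 = 7857.6020 km = 7.857602e+06 m
r2 = 33962.4940 km = 3.3962494e+07 m
dv1 = sqrt(mu/r1)*(sqrt(2*r2/(r1+r2)) - 1) = 1954.7193 m/s
dv2 = sqrt(mu/r2)*(1 - sqrt(2*r1/(r1+r2))) = 1325.7716 m/s
total dv = |dv1| + |dv2| = 1954.7193 + 1325.7716 = 3280.4909 m/s = 3.2805 km/s

3.2805 km/s


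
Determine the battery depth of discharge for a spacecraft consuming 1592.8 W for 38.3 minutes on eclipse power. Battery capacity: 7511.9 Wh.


E_used = P * t / 60 = 1592.8 * 38.3 / 60 = 1016.7373 Wh
DOD = E_used / E_total * 100 = 1016.7373 / 7511.9 * 100
DOD = 13.5350 %

13.5350 %


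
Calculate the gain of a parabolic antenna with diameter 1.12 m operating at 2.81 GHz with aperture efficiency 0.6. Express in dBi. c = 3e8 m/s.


lambda = c/f = 3e8 / 2.81e+09 = 0.1067616 m
G = eta*(pi*D/lambda)^2 = 0.6*(pi*1.12/0.1067616)^2
G = 651.7142 (linear)
G = 10*log10(651.7142) = 28.1406 dBi

28.1406 dBi


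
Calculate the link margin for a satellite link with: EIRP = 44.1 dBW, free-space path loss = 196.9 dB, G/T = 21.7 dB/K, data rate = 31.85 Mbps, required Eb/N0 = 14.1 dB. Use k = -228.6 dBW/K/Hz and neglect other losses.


C/N0 = EIRP - FSPL + G/T - k = 44.1 - 196.9 + 21.7 - (-228.6)
C/N0 = 97.5000 dB-Hz
R_b = 31.85 Mbps = 3.185e+07 bps -> 10*log10(R_b) = 75.0311 dB-Hz
Eb/N0 = C/N0 - 10*log10(R_b) = 97.5000 - 75.0311 = 22.4689 dB
Margin = Eb/N0 - Eb/N0_req = 22.4689 - 14.1 = 8.3689 dB (link closes)

8.3689 dB


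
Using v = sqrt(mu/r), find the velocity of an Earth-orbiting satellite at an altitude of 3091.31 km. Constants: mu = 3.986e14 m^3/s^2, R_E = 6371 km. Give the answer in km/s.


r = R_E + alt = 6371.0 + 3091.31 = 9462.3100 km = 9.46231e+06 m
v = sqrt(mu/r) = sqrt(3.986e14 / 9.46231e+06) = 6490.3790 m/s = 6.4904 km/s

6.4904 km/s


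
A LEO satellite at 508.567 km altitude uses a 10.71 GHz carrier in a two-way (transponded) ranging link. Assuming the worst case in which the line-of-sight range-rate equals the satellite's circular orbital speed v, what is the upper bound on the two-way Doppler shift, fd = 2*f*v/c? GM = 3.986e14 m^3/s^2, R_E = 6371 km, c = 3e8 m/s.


r = 6.879567e+06 m
v = sqrt(mu/r) = 7611.8127 m/s (worst-case radial velocity)
f = 10.71 GHz = 1.071e+10 Hz
fd = 2*f*v/c = 2*1.071e+10*7611.8127/3.0e+08
fd = 543483.4288 Hz

543483.4288 Hz


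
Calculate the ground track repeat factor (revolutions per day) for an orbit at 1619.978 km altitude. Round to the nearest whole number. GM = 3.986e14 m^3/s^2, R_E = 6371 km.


r = 7.990978e+06 m
T = 2*pi*sqrt(r^3/mu) = 7109.0427 s = 118.4840 min
revs/day = 1440 / 118.4840 = 12.1535
Rounded: 12 revolutions per day

12 revolutions per day


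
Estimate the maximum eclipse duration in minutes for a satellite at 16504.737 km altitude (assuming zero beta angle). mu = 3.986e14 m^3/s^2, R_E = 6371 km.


r = 22875.7370 km
T = 573.8820 min
Eclipse fraction = arcsin(R_E/r)/pi = arcsin(6371.0000/22875.7370)/pi
= arcsin(0.2785047)/pi = 0.08983878
Eclipse duration = 0.08983878 * 573.8820 = 51.5569 min

51.5569 minutes


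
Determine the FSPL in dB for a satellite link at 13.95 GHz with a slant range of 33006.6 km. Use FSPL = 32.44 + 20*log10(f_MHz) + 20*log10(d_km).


f = 13.95 GHz = 13950.0000 MHz
d = 33006.6 km
FSPL = 32.44 + 20*log10(13950.0000) + 20*log10(33006.6)
FSPL = 32.44 + 82.8915 + 90.3720
FSPL = 205.7035 dB

205.7035 dB


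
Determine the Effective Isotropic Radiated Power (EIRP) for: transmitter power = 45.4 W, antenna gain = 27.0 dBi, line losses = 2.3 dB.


Pt = 45.4 W = 16.5706 dBW
EIRP = Pt_dBW + Gt - losses = 16.5706 + 27.0 - 2.3 = 41.2706 dBW

41.2706 dBW


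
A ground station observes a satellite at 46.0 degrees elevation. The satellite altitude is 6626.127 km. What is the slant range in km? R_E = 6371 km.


h = 6626.127 km, el = 46.0 deg
d = -R_E*sin(el) + sqrt((R_E*sin(el))^2 + 2*R_E*h + h^2)
d = -6371.0000*sin(0.8028515) + sqrt((6371.0000*0.7193398)^2 + 2*6371.0000*6626.127 + 6626.127^2)
d = 7637.5104 km

7637.5104 km


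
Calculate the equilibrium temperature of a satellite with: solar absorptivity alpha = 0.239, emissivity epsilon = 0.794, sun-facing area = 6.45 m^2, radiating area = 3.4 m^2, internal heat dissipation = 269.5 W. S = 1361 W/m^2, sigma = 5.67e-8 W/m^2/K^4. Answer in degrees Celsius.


Numerator = alpha*S*A_sun + Q_int = 0.239*1361*6.45 + 269.5 = 2367.5496 W
Denominator = eps*sigma*A_rad = 0.794*5.67e-8*3.4 = 1.5306732e-07 W/K^4
T^4 = 1.5467374e+10 K^4
T = 352.6583 K = 79.5083 C

79.5083 degrees Celsius


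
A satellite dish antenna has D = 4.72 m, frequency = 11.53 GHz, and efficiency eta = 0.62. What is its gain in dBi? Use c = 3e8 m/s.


lambda = c/f = 3e8 / 1.153e+10 = 0.02601908 m
G = eta*(pi*D/lambda)^2 = 0.62*(pi*4.72/0.02601908)^2
G = 201368.5011 (linear)
G = 10*log10(201368.5011) = 53.0399 dBi

53.0399 dBi


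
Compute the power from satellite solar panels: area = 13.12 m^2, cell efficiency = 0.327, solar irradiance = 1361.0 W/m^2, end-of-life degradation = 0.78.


P = area * eta * S * degradation
P = 13.12 * 0.327 * 1361.0 * 0.78
P = 4554.4330 W

4554.4330 W


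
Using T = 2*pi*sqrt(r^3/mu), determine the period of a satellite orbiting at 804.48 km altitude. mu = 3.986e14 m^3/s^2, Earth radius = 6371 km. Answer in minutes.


r = 7175.4800 km = 7.17548e+06 m
T = 2*pi*sqrt(r^3/mu) = 2*pi*sqrt(3.6944762e+20 / 3.986e14)
T = 6049.0567 s = 100.8176 min

100.8176 minutes


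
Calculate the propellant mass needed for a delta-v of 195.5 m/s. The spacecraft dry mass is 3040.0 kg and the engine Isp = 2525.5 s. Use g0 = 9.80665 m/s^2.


ve = Isp * g0 = 2525.5 * 9.80665 = 24766.694575 m/s
mass ratio = exp(dv/ve) = exp(195.5/24766.694575) = 1.00792490
m_prop = m_dry * (mr - 1) = 3040.0 * (1.00792490 - 1)
m_prop = 24.0917 kg

24.0917 kg


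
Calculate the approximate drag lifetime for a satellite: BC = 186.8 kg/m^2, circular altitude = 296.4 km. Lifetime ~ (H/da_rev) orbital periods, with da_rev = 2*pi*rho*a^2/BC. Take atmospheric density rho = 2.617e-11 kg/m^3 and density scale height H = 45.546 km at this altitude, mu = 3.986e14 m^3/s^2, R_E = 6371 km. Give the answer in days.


a = R_E + alt = 6667.4000 km = 6.6674e+06 m
da_rev = 2*pi*rho*a^2/BC = 2*pi*2.617e-11*(6.6674e+06)^2/186.8 = 39.130891 m per revolution
N = H/da_rev = 45546.0000 m / 39.130891 m = 1163.9398 revolutions
P = 2*pi*sqrt(a^3/mu) = 5418.0872 s
lifetime = N*P = 1163.9398 * 5418.0872 = 6.306327e+06 s = 72.9899 days

72.9899 days


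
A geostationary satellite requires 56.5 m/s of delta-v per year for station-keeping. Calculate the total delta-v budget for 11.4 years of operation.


dV = rate * years = 56.5 * 11.4
dV = 644.1000 m/s

644.1000 m/s


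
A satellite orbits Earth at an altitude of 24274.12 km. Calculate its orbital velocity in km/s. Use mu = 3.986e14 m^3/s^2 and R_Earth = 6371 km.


r = R_E + alt = 6371.0 + 24274.12 = 30645.1200 km = 3.064512e+07 m
v = sqrt(mu/r) = sqrt(3.986e14 / 3.064512e+07) = 3606.5170 m/s = 3.6065 km/s

3.6065 km/s


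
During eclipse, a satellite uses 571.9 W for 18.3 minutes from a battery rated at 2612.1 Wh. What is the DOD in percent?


E_used = P * t / 60 = 571.9 * 18.3 / 60 = 174.4295 Wh
DOD = E_used / E_total * 100 = 174.4295 / 2612.1 * 100
DOD = 6.6777 %

6.6777 %


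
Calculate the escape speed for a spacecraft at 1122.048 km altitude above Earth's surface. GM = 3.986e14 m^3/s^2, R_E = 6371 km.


r = 6371.0 + 1122.048 = 7493.0480 km = 7.493048e+06 m
v_esc = sqrt(2*mu/r) = sqrt(2*3.986e14 / 7.493048e+06)
v_esc = 10314.6474 m/s = 10.3146 km/s

10.3146 km/s


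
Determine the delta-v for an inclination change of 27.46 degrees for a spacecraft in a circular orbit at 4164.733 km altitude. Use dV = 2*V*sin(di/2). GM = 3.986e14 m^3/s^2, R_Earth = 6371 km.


r = 10535.7330 km = 1.0535733e+07 m
V = sqrt(mu/r) = 6150.8660 m/s
di = 27.46 deg = 0.4792674 rad
dV = 2*V*sin(di/2) = 2*6150.8660*sin(0.2396337)
dV = 2919.7769 m/s = 2.9198 km/s

2.9198 km/s


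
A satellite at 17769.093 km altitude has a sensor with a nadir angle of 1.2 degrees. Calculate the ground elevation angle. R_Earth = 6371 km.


r = R_E + alt = 24140.0930 km
Law of sines in the satellite / Earth-center / ground-point triangle:
  sin(nadir)/R_E = sin(90 + el)/r  =>  cos(el) = (r/R_E)*sin(nadir)
cos(el) = (24140.0930 / 6371.0000) * sin(1.2 deg) = 0.07935206
el = arccos(0.07935206) = 85.4487 deg
(Earth-central angle = 90 - nadir - el = 3.3513 deg)

85.4487 degrees


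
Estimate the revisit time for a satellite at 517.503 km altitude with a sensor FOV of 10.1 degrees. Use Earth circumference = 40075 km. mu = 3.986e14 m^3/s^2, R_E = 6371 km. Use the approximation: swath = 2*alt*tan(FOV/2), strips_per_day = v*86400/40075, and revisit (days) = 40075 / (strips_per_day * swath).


swath = 2*517.503*tan(0.08813913) = 91.4615 km
v = sqrt(mu/r) = 7606.8740 m/s = 7.6069 km/s
strips/day = v*86400/40075 = 7.6069*86400/40075 = 16.4001
coverage/day = strips * swath = 16.4001 * 91.4615 = 1499.9773 km
revisit = 40075 / 1499.9773 = 26.7171 days

26.7171 days


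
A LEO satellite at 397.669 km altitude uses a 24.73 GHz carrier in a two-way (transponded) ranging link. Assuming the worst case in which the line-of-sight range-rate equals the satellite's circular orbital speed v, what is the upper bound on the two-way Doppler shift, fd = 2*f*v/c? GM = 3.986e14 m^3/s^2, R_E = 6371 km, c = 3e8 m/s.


r = 6.768669e+06 m
v = sqrt(mu/r) = 7673.9154 m/s (worst-case radial velocity)
f = 24.73 GHz = 2.473e+10 Hz
fd = 2*f*v/c = 2*2.473e+10*7673.9154/3.0e+08
fd = 1.2651729e+06 Hz

1.2652e+06 Hz


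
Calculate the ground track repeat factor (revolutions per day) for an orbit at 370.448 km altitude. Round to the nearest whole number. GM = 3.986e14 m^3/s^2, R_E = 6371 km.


r = 6.741448e+06 m
T = 2*pi*sqrt(r^3/mu) = 5508.5970 s = 91.8100 min
revs/day = 1440 / 91.8100 = 15.6846
Rounded: 16 revolutions per day

16 revolutions per day


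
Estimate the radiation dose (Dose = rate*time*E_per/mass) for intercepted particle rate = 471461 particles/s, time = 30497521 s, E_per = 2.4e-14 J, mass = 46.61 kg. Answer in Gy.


Total energy deposited = rate * time * E_per
  = 471461 * 30497521 * 2.4e-14 = 0.3450814 J
Dose = E_total / mass = 0.3450814 / 46.61
Dose = 0.007403592 Gy

0.0074 Gy


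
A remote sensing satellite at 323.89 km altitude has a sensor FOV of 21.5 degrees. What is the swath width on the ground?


FOV = 21.5 deg = 0.3752458 rad
swath = 2 * alt * tan(FOV/2) = 2 * 323.89 * tan(0.1876229)
swath = 2 * 323.89 * 0.1898559
swath = 122.9849 km

122.9849 km


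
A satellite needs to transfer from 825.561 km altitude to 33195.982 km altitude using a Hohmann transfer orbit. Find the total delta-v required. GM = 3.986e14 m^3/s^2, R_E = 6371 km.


r1 = 7196.5610 km = 7.196561e+06 m
r2 = 39566.9820 km = 3.9566982e+07 m
dv1 = sqrt(mu/r1)*(sqrt(2*r2/(r1+r2)) - 1) = 2239.0226 m/s
dv2 = sqrt(mu/r2)*(1 - sqrt(2*r1/(r1+r2))) = 1413.1007 m/s
total dv = |dv1| + |dv2| = 2239.0226 + 1413.1007 = 3652.1233 m/s = 3.6521 km/s

3.6521 km/s


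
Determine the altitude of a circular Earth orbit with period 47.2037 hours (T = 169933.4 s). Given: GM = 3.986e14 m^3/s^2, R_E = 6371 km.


T = 169933.4 s
r = (mu*T^2/(4*pi^2))^(1/3) = (3.986e14 * 169933.4^2 / (4*pi^2))^(1/3)
r = 6.6309897e+07 m = 66309.8966 km
alt = r - R_E = 66309.8966 - 6371 = 59938.8966 km

59938.8966 km


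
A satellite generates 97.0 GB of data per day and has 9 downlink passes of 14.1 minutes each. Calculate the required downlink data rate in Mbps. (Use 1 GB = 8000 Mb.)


total contact time = 9 * 14.1 * 60 = 7614.0000 s
data = 97.0 GB = 776000.0000 Mb
rate = 776000.0000 / 7614.0000 = 101.9175 Mbps

101.9175 Mbps


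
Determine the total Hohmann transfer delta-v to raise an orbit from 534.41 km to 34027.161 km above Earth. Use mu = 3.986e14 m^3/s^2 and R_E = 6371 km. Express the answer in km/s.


r1 = 6905.4100 km = 6.90541e+06 m
r2 = 40398.1610 km = 4.0398161e+07 m
dv1 = sqrt(mu/r1)*(sqrt(2*r2/(r1+r2)) - 1) = 2331.8380 m/s
dv2 = sqrt(mu/r2)*(1 - sqrt(2*r1/(r1+r2))) = 1443.8753 m/s
total dv = |dv1| + |dv2| = 2331.8380 + 1443.8753 = 3775.7132 m/s = 3.7757 km/s

3.7757 km/s


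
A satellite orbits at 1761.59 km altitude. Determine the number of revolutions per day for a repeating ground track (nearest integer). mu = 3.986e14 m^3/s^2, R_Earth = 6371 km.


r = 8.13259e+06 m
T = 2*pi*sqrt(r^3/mu) = 7298.8517 s = 121.6475 min
revs/day = 1440 / 121.6475 = 11.8375
Rounded: 12 revolutions per day

12 revolutions per day


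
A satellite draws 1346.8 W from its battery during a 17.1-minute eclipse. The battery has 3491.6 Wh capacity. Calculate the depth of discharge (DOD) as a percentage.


E_used = P * t / 60 = 1346.8 * 17.1 / 60 = 383.8380 Wh
DOD = E_used / E_total * 100 = 383.8380 / 3491.6 * 100
DOD = 10.9932 %

10.9932 %


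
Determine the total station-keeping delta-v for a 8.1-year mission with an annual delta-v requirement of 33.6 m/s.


dV = rate * years = 33.6 * 8.1
dV = 272.1600 m/s

272.1600 m/s


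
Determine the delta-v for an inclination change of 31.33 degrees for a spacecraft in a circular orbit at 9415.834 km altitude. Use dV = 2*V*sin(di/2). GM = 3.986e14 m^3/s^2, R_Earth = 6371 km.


r = 15786.8340 km = 1.5786834e+07 m
V = sqrt(mu/r) = 5024.8271 m/s
di = 31.33 deg = 0.5468117 rad
dV = 2*V*sin(di/2) = 2*5024.8271*sin(0.2734058)
dV = 2713.5305 m/s = 2.7135 km/s

2.7135 km/s


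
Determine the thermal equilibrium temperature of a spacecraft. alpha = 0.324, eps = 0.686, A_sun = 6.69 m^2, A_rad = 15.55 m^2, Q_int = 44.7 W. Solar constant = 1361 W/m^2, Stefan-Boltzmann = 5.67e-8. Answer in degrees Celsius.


Numerator = alpha*S*A_sun + Q_int = 0.324*1361*6.69 + 44.7 = 2994.7492 W
Denominator = eps*sigma*A_rad = 0.686*5.67e-8*15.55 = 6.0483591e-07 W/K^4
T^4 = 4.9513415e+09 K^4
T = 265.2655 K = -7.8845 C

-7.8845 degrees Celsius


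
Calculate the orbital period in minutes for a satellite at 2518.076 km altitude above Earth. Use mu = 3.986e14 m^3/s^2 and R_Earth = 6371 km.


r = 8889.0760 km = 8.889076e+06 m
T = 2*pi*sqrt(r^3/mu) = 2*pi*sqrt(7.0237631e+20 / 3.986e14)
T = 8340.5780 s = 139.0096 min

139.0096 minutes


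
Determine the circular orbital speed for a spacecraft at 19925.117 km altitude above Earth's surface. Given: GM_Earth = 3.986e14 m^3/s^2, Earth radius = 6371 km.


r = R_E + alt = 6371.0 + 19925.117 = 26296.1170 km = 2.6296117e+07 m
v = sqrt(mu/r) = sqrt(3.986e14 / 2.6296117e+07) = 3893.3445 m/s = 3.8933 km/s

3.8933 km/s


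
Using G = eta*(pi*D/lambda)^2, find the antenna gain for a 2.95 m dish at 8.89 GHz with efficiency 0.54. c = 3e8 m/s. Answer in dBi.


lambda = c/f = 3e8 / 8.89e+09 = 0.03374578 m
G = eta*(pi*D/lambda)^2 = 0.54*(pi*2.95/0.03374578)^2
G = 40728.5126 (linear)
G = 10*log10(40728.5126) = 46.0990 dBi

46.0990 dBi


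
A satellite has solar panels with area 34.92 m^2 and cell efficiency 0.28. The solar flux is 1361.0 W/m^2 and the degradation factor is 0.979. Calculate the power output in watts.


P = area * eta * S * degradation
P = 34.92 * 0.28 * 1361.0 * 0.979
P = 13027.8600 W

13027.8600 W


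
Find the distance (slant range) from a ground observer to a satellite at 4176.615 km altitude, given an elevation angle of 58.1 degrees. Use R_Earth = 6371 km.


h = 4176.615 km, el = 58.1 deg
d = -R_E*sin(el) + sqrt((R_E*sin(el))^2 + 2*R_E*h + h^2)
d = -6371.0000*sin(1.0140) + sqrt((6371.0000*0.8489717)^2 + 2*6371.0000*4176.615 + 4176.615^2)
d = 4587.0827 km

4587.0827 km


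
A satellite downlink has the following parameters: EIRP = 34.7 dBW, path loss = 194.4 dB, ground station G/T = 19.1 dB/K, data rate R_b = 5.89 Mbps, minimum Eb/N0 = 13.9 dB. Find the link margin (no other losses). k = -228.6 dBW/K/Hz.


C/N0 = EIRP - FSPL + G/T - k = 34.7 - 194.4 + 19.1 - (-228.6)
C/N0 = 88.0000 dB-Hz
R_b = 5.89 Mbps = 5.89e+06 bps -> 10*log10(R_b) = 67.7012 dB-Hz
Eb/N0 = C/N0 - 10*log10(R_b) = 88.0000 - 67.7012 = 20.2988 dB
Margin = Eb/N0 - Eb/N0_req = 20.2988 - 13.9 = 6.3988 dB (link closes)

6.3988 dB


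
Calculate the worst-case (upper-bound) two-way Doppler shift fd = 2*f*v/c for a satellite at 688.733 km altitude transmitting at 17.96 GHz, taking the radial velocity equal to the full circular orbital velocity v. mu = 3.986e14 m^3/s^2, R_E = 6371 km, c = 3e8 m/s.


r = 7.059733e+06 m
v = sqrt(mu/r) = 7514.0574 m/s (worst-case radial velocity)
f = 17.96 GHz = 1.796e+10 Hz
fd = 2*f*v/c = 2*1.796e+10*7514.0574/3.0e+08
fd = 899683.1408 Hz

899683.1408 Hz


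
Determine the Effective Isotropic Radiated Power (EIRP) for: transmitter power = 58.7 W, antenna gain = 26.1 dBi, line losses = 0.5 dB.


Pt = 58.7 W = 17.6864 dBW
EIRP = Pt_dBW + Gt - losses = 17.6864 + 26.1 - 0.5 = 43.2864 dBW

43.2864 dBW


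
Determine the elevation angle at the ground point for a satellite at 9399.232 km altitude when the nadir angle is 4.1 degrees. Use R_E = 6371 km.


r = R_E + alt = 15770.2320 km
Law of sines in the satellite / Earth-center / ground-point triangle:
  sin(nadir)/R_E = sin(90 + el)/r  =>  cos(el) = (r/R_E)*sin(nadir)
cos(el) = (15770.2320 / 6371.0000) * sin(4.1 deg) = 0.1769787
el = arccos(0.1769787) = 79.8062 deg
(Earth-central angle = 90 - nadir - el = 6.0938 deg)

79.8062 degrees


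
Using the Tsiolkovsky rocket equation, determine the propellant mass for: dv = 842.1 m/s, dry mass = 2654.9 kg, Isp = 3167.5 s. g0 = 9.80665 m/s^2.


ve = Isp * g0 = 3167.5 * 9.80665 = 31062.563875 m/s
mass ratio = exp(dv/ve) = exp(842.1/31062.563875) = 1.02748062
m_prop = m_dry * (mr - 1) = 2654.9 * (1.02748062 - 1)
m_prop = 72.9583 kg

72.9583 kg


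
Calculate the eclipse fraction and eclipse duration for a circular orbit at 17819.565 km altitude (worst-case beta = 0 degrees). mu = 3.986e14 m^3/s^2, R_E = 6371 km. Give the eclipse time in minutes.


r = 24190.5650 km
T = 624.0638 min
Eclipse fraction = arcsin(R_E/r)/pi = arcsin(6371.0000/24190.5650)/pi
= arcsin(0.2633671)/pi = 0.08483306
Eclipse duration = 0.08483306 * 624.0638 = 52.9412 min

52.9412 minutes


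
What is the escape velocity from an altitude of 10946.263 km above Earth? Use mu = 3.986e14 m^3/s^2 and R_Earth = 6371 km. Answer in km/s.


r = 6371.0 + 10946.263 = 17317.2630 km = 1.7317263e+07 m
v_esc = sqrt(2*mu/r) = sqrt(2*3.986e14 / 1.7317263e+07)
v_esc = 6784.9089 m/s = 6.7849 km/s

6.7849 km/s


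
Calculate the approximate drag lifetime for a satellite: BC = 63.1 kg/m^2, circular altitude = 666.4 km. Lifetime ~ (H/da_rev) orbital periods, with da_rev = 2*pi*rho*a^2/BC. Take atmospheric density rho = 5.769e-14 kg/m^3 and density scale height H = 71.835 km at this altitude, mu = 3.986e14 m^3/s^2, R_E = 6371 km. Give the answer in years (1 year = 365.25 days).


a = R_E + alt = 7037.4000 km = 7.0374e+06 m
da_rev = 2*pi*rho*a^2/BC = 2*pi*5.769e-14*(7.0374e+06)^2/63.1 = 0.284495579 m per revolution
N = H/da_rev = 71835.0000 m / 0.284495579 m = 252499.5304 revolutions
P = 2*pi*sqrt(a^3/mu) = 5875.2936 s
lifetime = N*P = 252499.5304 * 5875.2936 = 1.4835089e+09 s = 17170.2417 days
years = 17170.2417 / 365.25 = 47.0096 years

47.0096 years


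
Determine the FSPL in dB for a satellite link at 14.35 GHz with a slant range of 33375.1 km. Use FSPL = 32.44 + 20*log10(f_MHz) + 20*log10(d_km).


f = 14.35 GHz = 14350.0000 MHz
d = 33375.1 km
FSPL = 32.44 + 20*log10(14350.0000) + 20*log10(33375.1)
FSPL = 32.44 + 83.1370 + 90.4685
FSPL = 206.0455 dB

206.0455 dB


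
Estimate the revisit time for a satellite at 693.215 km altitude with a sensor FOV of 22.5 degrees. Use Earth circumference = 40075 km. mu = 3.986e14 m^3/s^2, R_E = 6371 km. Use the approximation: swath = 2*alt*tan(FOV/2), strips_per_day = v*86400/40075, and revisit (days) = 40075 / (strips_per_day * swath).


swath = 2*693.215*tan(0.1963495) = 275.7781 km
v = sqrt(mu/r) = 7511.6733 m/s = 7.5117 km/s
strips/day = v*86400/40075 = 7.5117*86400/40075 = 16.1948
coverage/day = strips * swath = 16.1948 * 275.7781 = 4466.1843 km
revisit = 40075 / 4466.1843 = 8.9730 days

8.9730 days


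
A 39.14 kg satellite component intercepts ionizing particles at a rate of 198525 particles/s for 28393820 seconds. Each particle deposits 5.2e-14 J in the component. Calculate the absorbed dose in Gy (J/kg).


Total energy deposited = rate * time * E_per
  = 198525 * 28393820 * 5.2e-14 = 0.2931179 J
Dose = E_total / mass = 0.2931179 / 39.14
Dose = 0.007488961 Gy

0.0075 Gy


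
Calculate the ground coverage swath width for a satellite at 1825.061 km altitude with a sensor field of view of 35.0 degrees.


FOV = 35.0 deg = 0.6108652 rad
swath = 2 * alt * tan(FOV/2) = 2 * 1825.061 * tan(0.3054326)
swath = 2 * 1825.061 * 0.3152988
swath = 1150.8790 km

1150.8790 km


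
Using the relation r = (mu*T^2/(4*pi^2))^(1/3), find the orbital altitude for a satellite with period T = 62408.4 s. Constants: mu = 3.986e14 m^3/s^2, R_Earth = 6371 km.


T = 62408.4 s
r = (mu*T^2/(4*pi^2))^(1/3) = (3.986e14 * 62408.4^2 / (4*pi^2))^(1/3)
r = 3.4005922e+07 m = 34005.9218 km
alt = r - R_E = 34005.9218 - 6371 = 27634.9218 km

27634.9218 km


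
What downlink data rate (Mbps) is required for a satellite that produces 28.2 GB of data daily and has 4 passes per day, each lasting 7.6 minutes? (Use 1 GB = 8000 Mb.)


total contact time = 4 * 7.6 * 60 = 1824.0000 s
data = 28.2 GB = 225600.0000 Mb
rate = 225600.0000 / 1824.0000 = 123.6842 Mbps

123.6842 Mbps


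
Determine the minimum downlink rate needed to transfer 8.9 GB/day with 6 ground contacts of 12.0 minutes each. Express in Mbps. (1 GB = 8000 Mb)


total contact time = 6 * 12.0 * 60 = 4320.0000 s
data = 8.9 GB = 71200.0000 Mb
rate = 71200.0000 / 4320.0000 = 16.4815 Mbps

16.4815 Mbps


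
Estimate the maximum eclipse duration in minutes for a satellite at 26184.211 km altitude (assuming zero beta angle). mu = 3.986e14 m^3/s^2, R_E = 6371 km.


r = 32555.2110 km
T = 974.2956 min
Eclipse fraction = arcsin(R_E/r)/pi = arcsin(6371.0000/32555.2110)/pi
= arcsin(0.1956983)/pi = 0.06269733
Eclipse duration = 0.06269733 * 974.2956 = 61.0857 min

61.0857 minutes


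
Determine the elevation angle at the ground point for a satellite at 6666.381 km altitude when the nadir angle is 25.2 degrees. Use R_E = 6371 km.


r = R_E + alt = 13037.3810 km
Law of sines in the satellite / Earth-center / ground-point triangle:
  sin(nadir)/R_E = sin(90 + el)/r  =>  cos(el) = (r/R_E)*sin(nadir)
cos(el) = (13037.3810 / 6371.0000) * sin(25.2 deg) = 0.8712991
el = arccos(0.8712991) = 29.3900 deg
(Earth-central angle = 90 - nadir - el = 35.4100 deg)

29.3900 degrees


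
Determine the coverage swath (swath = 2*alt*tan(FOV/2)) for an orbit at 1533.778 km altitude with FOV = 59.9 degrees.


FOV = 59.9 deg = 1.0455 rad
swath = 2 * alt * tan(FOV/2) = 2 * 1533.778 * tan(0.5227261)
swath = 2 * 1533.778 * 0.5761873
swath = 1767.4868 km

1767.4868 km


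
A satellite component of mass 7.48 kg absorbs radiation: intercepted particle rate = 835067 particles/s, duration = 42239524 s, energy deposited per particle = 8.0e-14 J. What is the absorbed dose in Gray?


Total energy deposited = rate * time * E_per
  = 835067 * 42239524 * 8.0e-14 = 2.8218 J
Dose = E_total / mass = 2.8218 / 7.48
Dose = 0.3772495 Gy

0.3772 Gy


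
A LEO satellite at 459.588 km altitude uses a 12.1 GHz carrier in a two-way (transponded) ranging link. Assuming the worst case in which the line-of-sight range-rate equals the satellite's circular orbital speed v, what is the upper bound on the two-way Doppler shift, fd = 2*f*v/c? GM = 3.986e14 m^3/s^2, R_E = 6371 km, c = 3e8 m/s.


r = 6.830588e+06 m
v = sqrt(mu/r) = 7639.0544 m/s (worst-case radial velocity)
f = 12.1 GHz = 1.21e+10 Hz
fd = 2*f*v/c = 2*1.21e+10*7639.0544/3.0e+08
fd = 616217.0535 Hz

616217.0535 Hz


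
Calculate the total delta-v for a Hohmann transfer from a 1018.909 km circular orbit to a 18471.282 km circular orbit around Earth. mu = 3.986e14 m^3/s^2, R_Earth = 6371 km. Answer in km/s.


r1 = 7389.9090 km = 7.389909e+06 m
r2 = 24842.2820 km = 2.4842282e+07 m
dv1 = sqrt(mu/r1)*(sqrt(2*r2/(r1+r2)) - 1) = 1774.0442 m/s
dv2 = sqrt(mu/r2)*(1 - sqrt(2*r1/(r1+r2))) = 1293.1942 m/s
total dv = |dv1| + |dv2| = 1774.0442 + 1293.1942 = 3067.2384 m/s = 3.0672 km/s

3.0672 km/s


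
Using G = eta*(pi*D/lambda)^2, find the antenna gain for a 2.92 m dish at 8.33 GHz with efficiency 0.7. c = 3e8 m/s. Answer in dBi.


lambda = c/f = 3e8 / 8.33e+09 = 0.03601441 m
G = eta*(pi*D/lambda)^2 = 0.7*(pi*2.92/0.03601441)^2
G = 45416.2197 (linear)
G = 10*log10(45416.2197) = 46.5721 dBi

46.5721 dBi


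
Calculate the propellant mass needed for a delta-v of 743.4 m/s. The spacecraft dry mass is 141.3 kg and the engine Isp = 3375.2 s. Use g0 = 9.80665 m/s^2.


ve = Isp * g0 = 3375.2 * 9.80665 = 33099.405080 m/s
mass ratio = exp(dv/ve) = exp(743.4/33099.405080) = 1.02271373
m_prop = m_dry * (mr - 1) = 141.3 * (1.02271373 - 1)
m_prop = 3.2095 kg

3.2095 kg


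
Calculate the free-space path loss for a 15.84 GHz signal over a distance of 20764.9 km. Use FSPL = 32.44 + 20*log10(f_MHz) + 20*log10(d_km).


f = 15.84 GHz = 15840.0000 MHz
d = 20764.9 km
FSPL = 32.44 + 20*log10(15840.0000) + 20*log10(20764.9)
FSPL = 32.44 + 83.9951 + 86.3466
FSPL = 202.7817 dB

202.7817 dB


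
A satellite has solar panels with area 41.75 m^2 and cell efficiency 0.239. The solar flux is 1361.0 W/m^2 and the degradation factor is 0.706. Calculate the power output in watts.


P = area * eta * S * degradation
P = 41.75 * 0.239 * 1361.0 * 0.706
P = 9587.7612 W

9587.7612 W


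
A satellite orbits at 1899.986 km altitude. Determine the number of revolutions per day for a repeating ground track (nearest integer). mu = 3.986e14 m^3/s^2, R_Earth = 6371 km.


r = 8.270986e+06 m
T = 2*pi*sqrt(r^3/mu) = 7485.9539 s = 124.7659 min
revs/day = 1440 / 124.7659 = 11.5416
Rounded: 12 revolutions per day

12 revolutions per day


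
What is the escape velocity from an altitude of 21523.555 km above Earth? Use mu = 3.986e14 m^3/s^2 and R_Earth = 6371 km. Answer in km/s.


r = 6371.0 + 21523.555 = 27894.5550 km = 2.7894555e+07 m
v_esc = sqrt(2*mu/r) = sqrt(2*3.986e14 / 2.7894555e+07)
v_esc = 5345.9381 m/s = 5.3459 km/s

5.3459 km/s


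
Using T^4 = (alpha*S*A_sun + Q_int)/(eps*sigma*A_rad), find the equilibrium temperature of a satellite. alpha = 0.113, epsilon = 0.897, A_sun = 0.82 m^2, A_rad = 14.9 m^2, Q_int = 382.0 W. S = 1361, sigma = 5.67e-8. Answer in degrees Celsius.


Numerator = alpha*S*A_sun + Q_int = 0.113*1361*0.82 + 382.0 = 508.1103 W
Denominator = eps*sigma*A_rad = 0.897*5.67e-8*14.9 = 7.5781251e-07 W/K^4
T^4 = 6.70496e+08 K^4
T = 160.9159 K = -112.2341 C

-112.2341 degrees Celsius


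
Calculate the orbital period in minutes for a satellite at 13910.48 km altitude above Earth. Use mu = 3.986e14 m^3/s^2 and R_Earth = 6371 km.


r = 20281.4800 km = 2.028148e+07 m
T = 2*pi*sqrt(r^3/mu) = 2*pi*sqrt(8.3425522e+21 / 3.986e14)
T = 28744.8923 s = 479.0815 min

479.0815 minutes


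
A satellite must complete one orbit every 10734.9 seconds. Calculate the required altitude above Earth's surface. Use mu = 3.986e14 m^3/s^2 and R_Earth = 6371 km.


T = 10734.9 s
r = (mu*T^2/(4*pi^2))^(1/3) = (3.986e14 * 10734.9^2 / (4*pi^2))^(1/3)
r = 1.0517791e+07 m = 10517.7906 km
alt = r - R_E = 10517.7906 - 6371 = 4146.7906 km

4146.7906 km


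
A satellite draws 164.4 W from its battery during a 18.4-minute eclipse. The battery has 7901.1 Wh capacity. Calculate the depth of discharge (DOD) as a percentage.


E_used = P * t / 60 = 164.4 * 18.4 / 60 = 50.4160 Wh
DOD = E_used / E_total * 100 = 50.4160 / 7901.1 * 100
DOD = 0.6380884 %

0.6381 %


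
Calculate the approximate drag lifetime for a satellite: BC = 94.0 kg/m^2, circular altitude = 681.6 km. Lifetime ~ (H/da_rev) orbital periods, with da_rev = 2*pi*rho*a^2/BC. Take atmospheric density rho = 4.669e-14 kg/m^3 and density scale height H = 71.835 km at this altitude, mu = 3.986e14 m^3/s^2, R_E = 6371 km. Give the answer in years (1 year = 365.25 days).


a = R_E + alt = 7052.6000 km = 7.0526e+06 m
da_rev = 2*pi*rho*a^2/BC = 2*pi*4.669e-14*(7.0526e+06)^2/94.0 = 0.155229549 m per revolution
N = H/da_rev = 71835.0000 m / 0.155229549 m = 462766.2755 revolutions
P = 2*pi*sqrt(a^3/mu) = 5894.3389 s
lifetime = N*P = 462766.2755 * 5894.3389 = 2.7277012e+09 s = 31570.6163 days
years = 31570.6163 / 365.25 = 86.4356 years

86.4356 years
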